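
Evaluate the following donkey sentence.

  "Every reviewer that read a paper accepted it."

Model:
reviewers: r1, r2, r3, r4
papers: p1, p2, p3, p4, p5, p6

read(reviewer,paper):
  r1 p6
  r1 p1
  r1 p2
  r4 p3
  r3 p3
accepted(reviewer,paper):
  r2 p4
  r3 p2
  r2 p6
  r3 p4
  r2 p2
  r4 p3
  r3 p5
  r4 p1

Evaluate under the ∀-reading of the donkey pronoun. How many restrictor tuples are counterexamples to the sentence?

4

"it" takes "a paper" as antecedent — a donkey pronoun bound across the clause boundary.
Strong reading: for every (r,p) with read(r,p), accepted(r,p).
Restrictor pairs: (r1,p1) ✗  (r1,p2) ✗  (r1,p6) ✗  (r3,p3) ✗  (r4,p3) ✓
Counterexamples (restrictor pairs failing the scope): 4.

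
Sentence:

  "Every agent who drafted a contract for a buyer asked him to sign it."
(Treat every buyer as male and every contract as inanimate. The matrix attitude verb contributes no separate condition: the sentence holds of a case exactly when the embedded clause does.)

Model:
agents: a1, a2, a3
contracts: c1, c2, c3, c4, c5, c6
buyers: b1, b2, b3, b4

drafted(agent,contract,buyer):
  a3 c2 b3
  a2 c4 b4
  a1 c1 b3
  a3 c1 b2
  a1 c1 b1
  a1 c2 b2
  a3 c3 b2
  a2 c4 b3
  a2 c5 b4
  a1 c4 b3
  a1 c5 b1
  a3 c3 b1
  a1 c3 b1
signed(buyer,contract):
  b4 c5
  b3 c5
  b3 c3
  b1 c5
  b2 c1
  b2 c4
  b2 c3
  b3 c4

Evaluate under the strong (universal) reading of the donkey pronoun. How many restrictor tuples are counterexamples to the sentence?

"him" takes "a buyer" as antecedent and "it" takes "a contract"; both are donkey pronouns co-varying with the restrictor.
Strong reading: for every (a,c,b) with drafted(a,c,b), signed(b,c).
Restrictor triples: (a1,c1,b1)→signed(b1,c1) ✗  (a1,c1,b3)→signed(b3,c1) ✗  (a1,c2,b2)→signed(b2,c2) ✗  (a1,c3,b1)→signed(b1,c3) ✗  (a1,c4,b3)→signed(b3,c4) ✓  (a1,c5,b1)→signed(b1,c5) ✓  (a2,c4,b3)→signed(b3,c4) ✓  (a2,c4,b4)→signed(b4,c4) ✗  (a2,c5,b4)→signed(b4,c5) ✓  (a3,c1,b2)→signed(b2,c1) ✓  (a3,c2,b3)→signed(b3,c2) ✗  (a3,c3,b1)→signed(b1,c3) ✗  (a3,c3,b2)→signed(b2,c3) ✓
Counterexamples (restrictor triples failing the scope): 7.

7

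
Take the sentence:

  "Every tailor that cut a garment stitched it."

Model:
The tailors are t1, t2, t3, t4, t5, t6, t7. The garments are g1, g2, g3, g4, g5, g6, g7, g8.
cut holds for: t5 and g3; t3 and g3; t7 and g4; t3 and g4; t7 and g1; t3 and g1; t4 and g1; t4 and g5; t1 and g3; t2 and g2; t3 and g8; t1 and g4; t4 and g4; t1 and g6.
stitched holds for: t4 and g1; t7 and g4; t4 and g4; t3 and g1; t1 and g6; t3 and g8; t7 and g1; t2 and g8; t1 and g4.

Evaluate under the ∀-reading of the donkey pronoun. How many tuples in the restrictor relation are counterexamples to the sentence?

6

"it" takes "a garment" as antecedent — a donkey pronoun bound across the clause boundary.
Strong reading: for every (t,g) with cut(t,g), stitched(t,g).
Restrictor pairs: (t1,g3) ✗  (t1,g4) ✓  (t1,g6) ✓  (t2,g2) ✗  (t3,g1) ✓  (t3,g3) ✗  (t3,g4) ✗  (t3,g8) ✓  (t4,g1) ✓  (t4,g4) ✓  (t4,g5) ✗  (t5,g3) ✗  (t7,g1) ✓  (t7,g4) ✓
Counterexamples (restrictor pairs failing the scope): 6.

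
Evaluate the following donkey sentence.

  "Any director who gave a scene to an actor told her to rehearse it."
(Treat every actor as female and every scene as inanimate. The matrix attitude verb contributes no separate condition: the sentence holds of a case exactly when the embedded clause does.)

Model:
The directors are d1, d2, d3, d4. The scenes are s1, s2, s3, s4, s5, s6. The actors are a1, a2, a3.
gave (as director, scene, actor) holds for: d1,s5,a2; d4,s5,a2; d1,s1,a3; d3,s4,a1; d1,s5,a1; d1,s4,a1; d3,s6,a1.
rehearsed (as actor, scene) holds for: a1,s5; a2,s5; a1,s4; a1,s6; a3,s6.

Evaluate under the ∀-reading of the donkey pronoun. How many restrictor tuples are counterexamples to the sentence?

1

"her" takes "an actor" as antecedent and "it" takes "a scene"; both are donkey pronouns co-varying with the restrictor.
Strong reading: for every (d,s,a) with gave(d,s,a), rehearsed(a,s).
Restrictor triples: (d1,s1,a3)→rehearsed(a3,s1) ✗  (d1,s4,a1)→rehearsed(a1,s4) ✓  (d1,s5,a1)→rehearsed(a1,s5) ✓  (d1,s5,a2)→rehearsed(a2,s5) ✓  (d3,s4,a1)→rehearsed(a1,s4) ✓  (d3,s6,a1)→rehearsed(a1,s6) ✓  (d4,s5,a2)→rehearsed(a2,s5) ✓
Counterexamples (restrictor triples failing the scope): 1.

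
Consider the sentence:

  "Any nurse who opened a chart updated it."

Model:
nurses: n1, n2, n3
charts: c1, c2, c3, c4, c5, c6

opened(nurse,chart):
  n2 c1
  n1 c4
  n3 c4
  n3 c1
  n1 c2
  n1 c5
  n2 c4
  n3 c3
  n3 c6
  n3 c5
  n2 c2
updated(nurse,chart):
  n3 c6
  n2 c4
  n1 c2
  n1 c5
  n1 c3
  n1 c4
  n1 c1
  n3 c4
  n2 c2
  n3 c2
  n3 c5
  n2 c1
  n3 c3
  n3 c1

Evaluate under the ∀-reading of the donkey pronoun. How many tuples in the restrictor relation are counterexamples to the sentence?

"it" takes "a chart" as antecedent — a donkey pronoun bound across the clause boundary.
Strong reading: for every (n,c) with opened(n,c), updated(n,c).
Restrictor pairs: (n1,c2) ✓  (n1,c4) ✓  (n1,c5) ✓  (n2,c1) ✓  (n2,c2) ✓  (n2,c4) ✓  (n3,c1) ✓  (n3,c3) ✓  (n3,c4) ✓  (n3,c5) ✓  (n3,c6) ✓
Counterexamples (restrictor pairs failing the scope): 0.

0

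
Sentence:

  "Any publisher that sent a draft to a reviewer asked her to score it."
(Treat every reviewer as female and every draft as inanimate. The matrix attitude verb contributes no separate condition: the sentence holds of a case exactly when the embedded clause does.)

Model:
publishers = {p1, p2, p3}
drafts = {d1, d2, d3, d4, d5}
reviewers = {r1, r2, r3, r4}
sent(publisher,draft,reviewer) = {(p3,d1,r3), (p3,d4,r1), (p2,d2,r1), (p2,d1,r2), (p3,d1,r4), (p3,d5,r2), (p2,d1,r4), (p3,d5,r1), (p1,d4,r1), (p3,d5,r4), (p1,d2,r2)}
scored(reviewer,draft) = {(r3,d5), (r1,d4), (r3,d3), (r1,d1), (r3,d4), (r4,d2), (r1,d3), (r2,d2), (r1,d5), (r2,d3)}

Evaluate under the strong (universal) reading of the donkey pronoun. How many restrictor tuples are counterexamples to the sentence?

"her" takes "a reviewer" as antecedent and "it" takes "a draft"; both are donkey pronouns co-varying with the restrictor.
Strong reading: for every (p,d,r) with sent(p,d,r), scored(r,d).
Restrictor triples: (p1,d2,r2)→scored(r2,d2) ✓  (p1,d4,r1)→scored(r1,d4) ✓  (p2,d1,r2)→scored(r2,d1) ✗  (p2,d1,r4)→scored(r4,d1) ✗  (p2,d2,r1)→scored(r1,d2) ✗  (p3,d1,r3)→scored(r3,d1) ✗  (p3,d1,r4)→scored(r4,d1) ✗  (p3,d4,r1)→scored(r1,d4) ✓  (p3,d5,r1)→scored(r1,d5) ✓  (p3,d5,r2)→scored(r2,d5) ✗  (p3,d5,r4)→scored(r4,d5) ✗
Counterexamples (restrictor triples failing the scope): 7.

7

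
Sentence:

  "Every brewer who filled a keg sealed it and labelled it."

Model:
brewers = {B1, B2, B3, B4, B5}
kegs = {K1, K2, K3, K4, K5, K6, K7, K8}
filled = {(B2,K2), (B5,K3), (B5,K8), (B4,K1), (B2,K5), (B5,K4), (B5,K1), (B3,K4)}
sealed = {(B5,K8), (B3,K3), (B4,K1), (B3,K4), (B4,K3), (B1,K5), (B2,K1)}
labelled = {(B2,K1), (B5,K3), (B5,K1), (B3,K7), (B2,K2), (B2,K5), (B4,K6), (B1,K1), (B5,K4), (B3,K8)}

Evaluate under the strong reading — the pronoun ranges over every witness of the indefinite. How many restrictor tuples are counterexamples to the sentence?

8

"it" takes "a keg" as antecedent — a donkey pronoun bound across the clause boundary.
Strong reading: for every (b,k) with filled(b,k), sealed(b,k) ∧ labelled(b,k).
Restrictor pairs: (B2,K2) ✗  (B2,K5) ✗  (B3,K4) ✗  (B4,K1) ✗  (B5,K1) ✗  (B5,K3) ✗  (B5,K4) ✗  (B5,K8) ✗
Counterexamples (restrictor pairs failing the scope): 8.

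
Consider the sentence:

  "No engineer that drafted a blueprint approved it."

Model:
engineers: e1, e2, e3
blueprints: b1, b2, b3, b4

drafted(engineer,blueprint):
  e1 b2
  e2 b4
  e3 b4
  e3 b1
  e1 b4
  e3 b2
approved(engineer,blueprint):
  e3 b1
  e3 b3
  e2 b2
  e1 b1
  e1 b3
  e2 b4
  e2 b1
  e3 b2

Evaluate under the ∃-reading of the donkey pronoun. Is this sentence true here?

"it" takes "a blueprint" as antecedent — a donkey pronoun bound across the clause boundary.
Truth condition: for no (e,b) with drafted(e,b) does approved(e,b) hold.
Restrictor pairs — does the scope hold? (e1,b2):fails  (e1,b4):fails  (e2,b4):holds  (e3,b1):holds  (e3,b2):holds  (e3,b4):fails
Scope holds for 3 pair(s), so the sentence is false.

False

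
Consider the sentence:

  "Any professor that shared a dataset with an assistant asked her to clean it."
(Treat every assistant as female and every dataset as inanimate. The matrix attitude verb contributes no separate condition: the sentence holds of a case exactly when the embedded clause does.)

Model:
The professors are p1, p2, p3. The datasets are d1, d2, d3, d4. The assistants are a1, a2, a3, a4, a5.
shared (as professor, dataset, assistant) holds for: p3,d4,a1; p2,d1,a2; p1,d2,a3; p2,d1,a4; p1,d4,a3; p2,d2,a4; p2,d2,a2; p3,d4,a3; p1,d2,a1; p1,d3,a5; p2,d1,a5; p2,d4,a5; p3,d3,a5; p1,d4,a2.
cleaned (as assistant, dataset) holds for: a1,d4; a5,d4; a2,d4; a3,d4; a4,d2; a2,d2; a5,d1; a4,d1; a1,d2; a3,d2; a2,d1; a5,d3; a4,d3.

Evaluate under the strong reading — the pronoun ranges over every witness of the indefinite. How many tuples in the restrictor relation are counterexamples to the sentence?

0

"her" takes "an assistant" as antecedent and "it" takes "a dataset"; both are donkey pronouns co-varying with the restrictor.
Strong reading: for every (p,d,a) with shared(p,d,a), cleaned(a,d).
Restrictor triples: (p1,d2,a1)→cleaned(a1,d2) ✓  (p1,d2,a3)→cleaned(a3,d2) ✓  (p1,d3,a5)→cleaned(a5,d3) ✓  (p1,d4,a2)→cleaned(a2,d4) ✓  (p1,d4,a3)→cleaned(a3,d4) ✓  (p2,d1,a2)→cleaned(a2,d1) ✓  (p2,d1,a4)→cleaned(a4,d1) ✓  (p2,d1,a5)→cleaned(a5,d1) ✓  (p2,d2,a2)→cleaned(a2,d2) ✓  (p2,d2,a4)→cleaned(a4,d2) ✓  (p2,d4,a5)→cleaned(a5,d4) ✓  (p3,d3,a5)→cleaned(a5,d3) ✓  (p3,d4,a1)→cleaned(a1,d4) ✓  (p3,d4,a3)→cleaned(a3,d4) ✓
Counterexamples (restrictor triples failing the scope): 0.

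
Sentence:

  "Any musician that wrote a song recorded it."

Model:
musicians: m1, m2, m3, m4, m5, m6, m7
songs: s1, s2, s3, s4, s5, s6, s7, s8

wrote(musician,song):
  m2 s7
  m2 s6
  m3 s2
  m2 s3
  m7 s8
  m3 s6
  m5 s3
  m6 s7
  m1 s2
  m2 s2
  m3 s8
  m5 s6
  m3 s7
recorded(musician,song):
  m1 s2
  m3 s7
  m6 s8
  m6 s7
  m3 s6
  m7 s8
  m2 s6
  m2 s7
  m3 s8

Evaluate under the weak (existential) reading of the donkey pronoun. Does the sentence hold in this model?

False

"it" takes "a song" as antecedent — a donkey pronoun bound across the clause boundary.
Weak reading: every musician m with some wrote-song has at least one wrote-song s such that recorded(m,s).
Per musician: m1:✓  m2:✓  m3:✓  m5:✗  m6:✓  m7:✓
m5 has no witness among its wrote-songs.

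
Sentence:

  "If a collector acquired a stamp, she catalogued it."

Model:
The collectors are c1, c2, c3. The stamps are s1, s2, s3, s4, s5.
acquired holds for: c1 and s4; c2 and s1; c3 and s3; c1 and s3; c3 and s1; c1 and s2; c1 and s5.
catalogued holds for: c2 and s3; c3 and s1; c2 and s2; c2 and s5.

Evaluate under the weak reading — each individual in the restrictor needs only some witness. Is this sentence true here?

False

"it" takes "a stamp" as antecedent — a donkey pronoun bound across the clause boundary.
Weak reading: every collector c with some acquired-stamp has at least one acquired-stamp s such that catalogued(c,s).
Per collector: c1:✗  c2:✗  c3:✓
c1 has no witness among its acquired-stamps.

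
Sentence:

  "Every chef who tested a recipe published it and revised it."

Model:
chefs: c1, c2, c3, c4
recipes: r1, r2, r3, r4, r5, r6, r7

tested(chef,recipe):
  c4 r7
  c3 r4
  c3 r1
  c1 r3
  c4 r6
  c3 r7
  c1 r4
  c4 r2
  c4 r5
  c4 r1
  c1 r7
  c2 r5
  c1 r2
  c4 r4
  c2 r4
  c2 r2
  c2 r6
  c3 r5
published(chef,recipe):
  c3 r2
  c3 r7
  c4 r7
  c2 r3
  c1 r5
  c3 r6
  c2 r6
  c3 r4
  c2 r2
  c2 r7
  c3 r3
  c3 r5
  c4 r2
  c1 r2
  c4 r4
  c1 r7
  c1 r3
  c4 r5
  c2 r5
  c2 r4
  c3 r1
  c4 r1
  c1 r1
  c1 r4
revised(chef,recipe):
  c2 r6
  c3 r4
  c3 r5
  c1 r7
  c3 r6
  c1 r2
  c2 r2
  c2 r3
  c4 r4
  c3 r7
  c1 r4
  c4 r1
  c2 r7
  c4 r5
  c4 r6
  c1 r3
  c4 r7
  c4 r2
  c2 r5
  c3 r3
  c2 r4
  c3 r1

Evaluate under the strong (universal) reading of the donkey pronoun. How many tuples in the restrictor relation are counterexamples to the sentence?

1

"it" takes "a recipe" as antecedent — a donkey pronoun bound across the clause boundary.
Strong reading: for every (c,r) with tested(c,r), published(c,r) ∧ revised(c,r).
Restrictor pairs: (c1,r2) ✓  (c1,r3) ✓  (c1,r4) ✓  (c1,r7) ✓  (c2,r2) ✓  (c2,r4) ✓  (c2,r5) ✓  (c2,r6) ✓  (c3,r1) ✓  (c3,r4) ✓  (c3,r5) ✓  (c3,r7) ✓  (c4,r1) ✓  (c4,r2) ✓  (c4,r4) ✓  (c4,r5) ✓  (c4,r6) ✗  (c4,r7) ✓
Counterexamples (restrictor pairs failing the scope): 1.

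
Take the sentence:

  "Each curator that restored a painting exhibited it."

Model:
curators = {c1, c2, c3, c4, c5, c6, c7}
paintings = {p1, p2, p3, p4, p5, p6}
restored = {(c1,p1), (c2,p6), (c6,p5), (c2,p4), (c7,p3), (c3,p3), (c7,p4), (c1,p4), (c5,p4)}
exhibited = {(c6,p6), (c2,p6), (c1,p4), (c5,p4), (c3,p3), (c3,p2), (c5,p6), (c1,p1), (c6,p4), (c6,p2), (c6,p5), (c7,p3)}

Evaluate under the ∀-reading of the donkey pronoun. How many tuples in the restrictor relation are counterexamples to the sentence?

2

"it" takes "a painting" as antecedent — a donkey pronoun bound across the clause boundary.
Strong reading: for every (c,p) with restored(c,p), exhibited(c,p).
Restrictor pairs: (c1,p1) ✓  (c1,p4) ✓  (c2,p4) ✗  (c2,p6) ✓  (c3,p3) ✓  (c5,p4) ✓  (c6,p5) ✓  (c7,p3) ✓  (c7,p4) ✗
Counterexamples (restrictor pairs failing the scope): 2.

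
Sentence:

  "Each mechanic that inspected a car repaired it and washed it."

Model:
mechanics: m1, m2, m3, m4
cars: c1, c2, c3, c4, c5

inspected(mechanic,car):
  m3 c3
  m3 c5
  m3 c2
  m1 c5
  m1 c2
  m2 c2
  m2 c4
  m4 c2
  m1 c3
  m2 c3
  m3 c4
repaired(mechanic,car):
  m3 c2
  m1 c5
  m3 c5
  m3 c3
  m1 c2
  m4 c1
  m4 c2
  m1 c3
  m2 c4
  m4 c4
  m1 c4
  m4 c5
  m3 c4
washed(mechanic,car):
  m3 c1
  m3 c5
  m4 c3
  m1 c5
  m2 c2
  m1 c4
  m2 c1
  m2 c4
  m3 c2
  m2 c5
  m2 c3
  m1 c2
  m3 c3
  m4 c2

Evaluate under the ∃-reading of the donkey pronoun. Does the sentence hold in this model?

"it" takes "a car" as antecedent — a donkey pronoun bound across the clause boundary.
Weak reading: every mechanic m with some inspected-car has at least one inspected-car c such that repaired(m,c) ∧ washed(m,c).
Per mechanic: m1:✓  m2:✓  m3:✓  m4:✓
Every mechanic in the restrictor has a witness.

True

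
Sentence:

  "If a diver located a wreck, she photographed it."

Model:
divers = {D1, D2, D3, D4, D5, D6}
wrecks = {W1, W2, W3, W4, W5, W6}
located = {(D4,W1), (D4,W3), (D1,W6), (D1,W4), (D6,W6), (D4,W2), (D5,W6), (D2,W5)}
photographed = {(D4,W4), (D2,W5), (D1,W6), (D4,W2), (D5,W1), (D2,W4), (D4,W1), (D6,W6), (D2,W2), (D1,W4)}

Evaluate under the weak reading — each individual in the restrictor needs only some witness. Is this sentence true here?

"it" takes "a wreck" as antecedent — a donkey pronoun bound across the clause boundary.
Weak reading: every diver d with some located-wreck has at least one located-wreck w such that photographed(d,w).
Per diver: D1:✓  D2:✓  D4:✓  D5:✗  D6:✓
D5 has no witness among its located-wrecks.

False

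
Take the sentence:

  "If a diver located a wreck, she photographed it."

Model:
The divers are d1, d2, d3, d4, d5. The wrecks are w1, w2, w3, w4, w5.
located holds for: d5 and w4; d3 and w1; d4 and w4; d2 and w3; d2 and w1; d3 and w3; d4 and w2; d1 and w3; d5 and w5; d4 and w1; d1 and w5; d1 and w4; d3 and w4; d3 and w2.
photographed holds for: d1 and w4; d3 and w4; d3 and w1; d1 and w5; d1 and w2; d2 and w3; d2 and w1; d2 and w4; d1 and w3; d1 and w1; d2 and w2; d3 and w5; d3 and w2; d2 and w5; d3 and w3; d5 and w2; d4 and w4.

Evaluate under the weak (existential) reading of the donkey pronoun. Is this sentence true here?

False

"it" takes "a wreck" as antecedent — a donkey pronoun bound across the clause boundary.
Weak reading: every diver d with some located-wreck has at least one located-wreck w such that photographed(d,w).
Per diver: d1:✓  d2:✓  d3:✓  d4:✓  d5:✗
d5 has no witness among its located-wrecks.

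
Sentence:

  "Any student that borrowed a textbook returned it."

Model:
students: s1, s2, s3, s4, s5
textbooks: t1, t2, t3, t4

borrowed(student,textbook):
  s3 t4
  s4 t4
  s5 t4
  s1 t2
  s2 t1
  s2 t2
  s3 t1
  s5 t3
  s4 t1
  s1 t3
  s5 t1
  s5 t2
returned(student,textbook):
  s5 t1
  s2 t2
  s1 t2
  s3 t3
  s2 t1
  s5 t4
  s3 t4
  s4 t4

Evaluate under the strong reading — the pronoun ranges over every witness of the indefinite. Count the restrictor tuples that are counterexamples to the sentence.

5

"it" takes "a textbook" as antecedent — a donkey pronoun bound across the clause boundary.
Strong reading: for every (s,t) with borrowed(s,t), returned(s,t).
Restrictor pairs: (s1,t2) ✓  (s1,t3) ✗  (s2,t1) ✓  (s2,t2) ✓  (s3,t1) ✗  (s3,t4) ✓  (s4,t1) ✗  (s4,t4) ✓  (s5,t1) ✓  (s5,t2) ✗  (s5,t3) ✗  (s5,t4) ✓
Counterexamples (restrictor pairs failing the scope): 5.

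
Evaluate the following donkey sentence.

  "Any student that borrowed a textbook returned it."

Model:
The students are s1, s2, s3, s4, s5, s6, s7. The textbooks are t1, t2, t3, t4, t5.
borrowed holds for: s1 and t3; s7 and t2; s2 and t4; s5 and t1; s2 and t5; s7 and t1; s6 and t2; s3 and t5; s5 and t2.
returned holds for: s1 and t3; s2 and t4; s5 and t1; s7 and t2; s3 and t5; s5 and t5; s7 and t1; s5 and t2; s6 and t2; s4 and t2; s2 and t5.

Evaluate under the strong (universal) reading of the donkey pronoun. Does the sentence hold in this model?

True

"it" takes "a textbook" as antecedent — a donkey pronoun bound across the clause boundary.
Strong reading: for every (s,t) with borrowed(s,t), returned(s,t).
Restrictor pairs: (s1,t3) ✓  (s2,t4) ✓  (s2,t5) ✓  (s3,t5) ✓  (s5,t1) ✓  (s5,t2) ✓  (s6,t2) ✓  (s7,t1) ✓  (s7,t2) ✓
Every restrictor pair satisfies the scope.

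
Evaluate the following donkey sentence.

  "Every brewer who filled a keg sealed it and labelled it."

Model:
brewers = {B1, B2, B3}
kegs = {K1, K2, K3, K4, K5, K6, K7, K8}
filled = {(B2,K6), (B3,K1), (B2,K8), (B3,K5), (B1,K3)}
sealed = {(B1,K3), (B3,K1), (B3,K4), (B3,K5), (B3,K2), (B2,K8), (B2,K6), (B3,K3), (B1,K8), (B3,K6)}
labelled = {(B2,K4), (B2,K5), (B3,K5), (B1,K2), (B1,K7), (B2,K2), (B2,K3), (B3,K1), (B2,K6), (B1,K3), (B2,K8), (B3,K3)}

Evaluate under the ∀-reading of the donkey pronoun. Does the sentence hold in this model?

True

"it" takes "a keg" as antecedent — a donkey pronoun bound across the clause boundary.
Strong reading: for every (b,k) with filled(b,k), sealed(b,k) ∧ labelled(b,k).
Restrictor pairs: (B1,K3) ✓  (B2,K6) ✓  (B2,K8) ✓  (B3,K1) ✓  (B3,K5) ✓
Every restrictor pair satisfies the scope.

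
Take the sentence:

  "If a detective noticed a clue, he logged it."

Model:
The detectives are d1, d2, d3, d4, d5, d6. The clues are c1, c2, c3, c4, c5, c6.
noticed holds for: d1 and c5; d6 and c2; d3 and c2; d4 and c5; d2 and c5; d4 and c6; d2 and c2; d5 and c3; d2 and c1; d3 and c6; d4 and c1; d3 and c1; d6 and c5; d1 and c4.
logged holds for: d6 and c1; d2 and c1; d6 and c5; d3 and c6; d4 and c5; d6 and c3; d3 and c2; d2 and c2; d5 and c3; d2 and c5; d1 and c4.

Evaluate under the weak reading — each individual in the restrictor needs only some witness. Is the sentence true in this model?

"it" takes "a clue" as antecedent — a donkey pronoun bound across the clause boundary.
Weak reading: every detective d with some noticed-clue has at least one noticed-clue c such that logged(d,c).
Per detective: d1:✓  d2:✓  d3:✓  d4:✓  d5:✓  d6:✓
Every detective in the restrictor has a witness.

True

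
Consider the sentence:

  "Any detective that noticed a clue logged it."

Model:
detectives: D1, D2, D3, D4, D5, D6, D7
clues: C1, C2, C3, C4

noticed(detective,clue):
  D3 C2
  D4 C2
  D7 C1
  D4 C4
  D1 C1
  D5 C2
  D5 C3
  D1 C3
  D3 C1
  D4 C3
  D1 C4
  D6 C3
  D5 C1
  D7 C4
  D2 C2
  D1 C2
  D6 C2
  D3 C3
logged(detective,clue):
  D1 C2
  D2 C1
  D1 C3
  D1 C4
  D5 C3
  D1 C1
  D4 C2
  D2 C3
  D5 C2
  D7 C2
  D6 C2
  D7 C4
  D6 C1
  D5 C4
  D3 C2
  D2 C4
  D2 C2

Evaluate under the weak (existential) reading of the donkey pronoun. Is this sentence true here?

True

"it" takes "a clue" as antecedent — a donkey pronoun bound across the clause boundary.
Weak reading: every detective d with some noticed-clue has at least one noticed-clue c such that logged(d,c).
Per detective: D1:✓  D2:✓  D3:✓  D4:✓  D5:✓  D6:✓  D7:✓
Every detective in the restrictor has a witness.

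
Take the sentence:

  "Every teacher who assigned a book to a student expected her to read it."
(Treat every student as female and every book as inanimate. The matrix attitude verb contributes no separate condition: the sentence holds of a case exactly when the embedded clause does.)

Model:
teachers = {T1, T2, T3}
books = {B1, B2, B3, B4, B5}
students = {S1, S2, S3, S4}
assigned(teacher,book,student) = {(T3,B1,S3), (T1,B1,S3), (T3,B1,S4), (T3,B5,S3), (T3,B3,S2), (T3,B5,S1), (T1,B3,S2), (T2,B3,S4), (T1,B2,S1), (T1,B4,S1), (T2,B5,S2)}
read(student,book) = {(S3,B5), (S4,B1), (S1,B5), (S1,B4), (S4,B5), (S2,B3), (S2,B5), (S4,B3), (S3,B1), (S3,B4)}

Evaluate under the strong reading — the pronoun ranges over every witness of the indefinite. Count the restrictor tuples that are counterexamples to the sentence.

1

"her" takes "a student" as antecedent and "it" takes "a book"; both are donkey pronouns co-varying with the restrictor.
Strong reading: for every (t,b,s) with assigned(t,b,s), read(s,b).
Restrictor triples: (T1,B1,S3)→read(S3,B1) ✓  (T1,B2,S1)→read(S1,B2) ✗  (T1,B3,S2)→read(S2,B3) ✓  (T1,B4,S1)→read(S1,B4) ✓  (T2,B3,S4)→read(S4,B3) ✓  (T2,B5,S2)→read(S2,B5) ✓  (T3,B1,S3)→read(S3,B1) ✓  (T3,B1,S4)→read(S4,B1) ✓  (T3,B3,S2)→read(S2,B3) ✓  (T3,B5,S1)→read(S1,B5) ✓  (T3,B5,S3)→read(S3,B5) ✓
Counterexamples (restrictor triples failing the scope): 1.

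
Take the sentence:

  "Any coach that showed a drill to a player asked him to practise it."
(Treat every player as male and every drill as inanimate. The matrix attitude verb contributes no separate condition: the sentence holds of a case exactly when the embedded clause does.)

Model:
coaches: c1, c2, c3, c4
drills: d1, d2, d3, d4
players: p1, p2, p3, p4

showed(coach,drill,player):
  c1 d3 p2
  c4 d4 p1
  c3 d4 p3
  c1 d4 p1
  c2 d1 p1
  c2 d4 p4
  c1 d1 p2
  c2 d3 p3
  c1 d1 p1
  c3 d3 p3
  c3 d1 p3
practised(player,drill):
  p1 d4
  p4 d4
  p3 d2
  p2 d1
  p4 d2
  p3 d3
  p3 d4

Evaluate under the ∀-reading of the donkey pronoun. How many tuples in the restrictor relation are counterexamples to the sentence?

"him" takes "a player" as antecedent and "it" takes "a drill"; both are donkey pronouns co-varying with the restrictor.
Strong reading: for every (c,d,p) with showed(c,d,p), practised(p,d).
Restrictor triples: (c1,d1,p1)→practised(p1,d1) ✗  (c1,d1,p2)→practised(p2,d1) ✓  (c1,d3,p2)→practised(p2,d3) ✗  (c1,d4,p1)→practised(p1,d4) ✓  (c2,d1,p1)→practised(p1,d1) ✗  (c2,d3,p3)→practised(p3,d3) ✓  (c2,d4,p4)→practised(p4,d4) ✓  (c3,d1,p3)→practised(p3,d1) ✗  (c3,d3,p3)→practised(p3,d3) ✓  (c3,d4,p3)→practised(p3,d4) ✓  (c4,d4,p1)→practised(p1,d4) ✓
Counterexamples (restrictor triples failing the scope): 4.

4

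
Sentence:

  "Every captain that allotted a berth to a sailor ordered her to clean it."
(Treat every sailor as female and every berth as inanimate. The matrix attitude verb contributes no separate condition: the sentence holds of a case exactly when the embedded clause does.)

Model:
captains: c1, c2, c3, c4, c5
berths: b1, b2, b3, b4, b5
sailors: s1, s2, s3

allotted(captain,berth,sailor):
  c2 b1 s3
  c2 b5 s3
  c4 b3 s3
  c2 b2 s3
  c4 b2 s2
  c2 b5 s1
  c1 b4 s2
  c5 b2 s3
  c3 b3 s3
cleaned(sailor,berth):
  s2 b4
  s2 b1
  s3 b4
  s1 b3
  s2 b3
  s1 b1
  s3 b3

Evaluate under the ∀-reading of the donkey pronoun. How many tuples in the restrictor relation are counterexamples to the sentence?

6

"her" takes "a sailor" as antecedent and "it" takes "a berth"; both are donkey pronouns co-varying with the restrictor.
Strong reading: for every (c,b,s) with allotted(c,b,s), cleaned(s,b).
Restrictor triples: (c1,b4,s2)→cleaned(s2,b4) ✓  (c2,b1,s3)→cleaned(s3,b1) ✗  (c2,b2,s3)→cleaned(s3,b2) ✗  (c2,b5,s1)→cleaned(s1,b5) ✗  (c2,b5,s3)→cleaned(s3,b5) ✗  (c3,b3,s3)→cleaned(s3,b3) ✓  (c4,b2,s2)→cleaned(s2,b2) ✗  (c4,b3,s3)→cleaned(s3,b3) ✓  (c5,b2,s3)→cleaned(s3,b2) ✗
Counterexamples (restrictor triples failing the scope): 6.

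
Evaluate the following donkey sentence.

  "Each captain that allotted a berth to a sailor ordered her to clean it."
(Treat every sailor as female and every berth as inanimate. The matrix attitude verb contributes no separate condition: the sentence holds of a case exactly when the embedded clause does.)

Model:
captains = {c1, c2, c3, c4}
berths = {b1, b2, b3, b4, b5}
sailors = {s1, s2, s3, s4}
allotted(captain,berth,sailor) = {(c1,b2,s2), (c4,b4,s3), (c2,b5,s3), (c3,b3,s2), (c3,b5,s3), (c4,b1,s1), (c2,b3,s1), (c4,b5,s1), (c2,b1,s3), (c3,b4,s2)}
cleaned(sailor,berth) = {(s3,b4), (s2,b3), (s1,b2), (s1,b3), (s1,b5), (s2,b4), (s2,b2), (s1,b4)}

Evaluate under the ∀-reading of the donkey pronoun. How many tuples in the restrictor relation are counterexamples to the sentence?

"her" takes "a sailor" as antecedent and "it" takes "a berth"; both are donkey pronouns co-varying with the restrictor.
Strong reading: for every (c,b,s) with allotted(c,b,s), cleaned(s,b).
Restrictor triples: (c1,b2,s2)→cleaned(s2,b2) ✓  (c2,b1,s3)→cleaned(s3,b1) ✗  (c2,b3,s1)→cleaned(s1,b3) ✓  (c2,b5,s3)→cleaned(s3,b5) ✗  (c3,b3,s2)→cleaned(s2,b3) ✓  (c3,b4,s2)→cleaned(s2,b4) ✓  (c3,b5,s3)→cleaned(s3,b5) ✗  (c4,b1,s1)→cleaned(s1,b1) ✗  (c4,b4,s3)→cleaned(s3,b4) ✓  (c4,b5,s1)→cleaned(s1,b5) ✓
Counterexamples (restrictor triples failing the scope): 4.

4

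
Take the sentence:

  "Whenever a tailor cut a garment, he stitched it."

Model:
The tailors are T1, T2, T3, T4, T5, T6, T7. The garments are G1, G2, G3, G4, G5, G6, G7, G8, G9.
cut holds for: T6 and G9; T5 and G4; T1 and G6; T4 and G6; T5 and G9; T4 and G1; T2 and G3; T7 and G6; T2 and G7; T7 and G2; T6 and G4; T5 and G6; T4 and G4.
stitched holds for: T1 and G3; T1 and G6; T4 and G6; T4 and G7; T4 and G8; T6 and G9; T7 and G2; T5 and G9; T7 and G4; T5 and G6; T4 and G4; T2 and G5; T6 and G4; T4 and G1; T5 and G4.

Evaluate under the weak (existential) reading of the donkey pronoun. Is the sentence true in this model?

False

"it" takes "a garment" as antecedent — a donkey pronoun bound across the clause boundary.
Weak reading: every tailor t with some cut-garment has at least one cut-garment g such that stitched(t,g).
Per tailor: T1:✓  T2:✗  T4:✓  T5:✓  T6:✓  T7:✓
T2 has no witness among its cut-garments.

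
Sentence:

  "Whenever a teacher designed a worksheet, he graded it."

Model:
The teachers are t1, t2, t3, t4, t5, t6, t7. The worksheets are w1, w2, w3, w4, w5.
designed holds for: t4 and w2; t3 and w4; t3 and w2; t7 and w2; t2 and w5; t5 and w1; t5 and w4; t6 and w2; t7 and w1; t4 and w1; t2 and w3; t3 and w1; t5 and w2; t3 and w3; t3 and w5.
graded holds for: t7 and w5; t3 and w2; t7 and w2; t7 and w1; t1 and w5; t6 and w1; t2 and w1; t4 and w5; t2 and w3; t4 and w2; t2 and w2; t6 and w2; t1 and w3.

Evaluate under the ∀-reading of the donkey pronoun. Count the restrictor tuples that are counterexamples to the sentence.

"it" takes "a worksheet" as antecedent — a donkey pronoun bound across the clause boundary.
Strong reading: for every (t,w) with designed(t,w), graded(t,w).
Restrictor pairs: (t2,w3) ✓  (t2,w5) ✗  (t3,w1) ✗  (t3,w2) ✓  (t3,w3) ✗  (t3,w4) ✗  (t3,w5) ✗  (t4,w1) ✗  (t4,w2) ✓  (t5,w1) ✗  (t5,w2) ✗  (t5,w4) ✗  (t6,w2) ✓  (t7,w1) ✓  (t7,w2) ✓
Counterexamples (restrictor pairs failing the scope): 9.

9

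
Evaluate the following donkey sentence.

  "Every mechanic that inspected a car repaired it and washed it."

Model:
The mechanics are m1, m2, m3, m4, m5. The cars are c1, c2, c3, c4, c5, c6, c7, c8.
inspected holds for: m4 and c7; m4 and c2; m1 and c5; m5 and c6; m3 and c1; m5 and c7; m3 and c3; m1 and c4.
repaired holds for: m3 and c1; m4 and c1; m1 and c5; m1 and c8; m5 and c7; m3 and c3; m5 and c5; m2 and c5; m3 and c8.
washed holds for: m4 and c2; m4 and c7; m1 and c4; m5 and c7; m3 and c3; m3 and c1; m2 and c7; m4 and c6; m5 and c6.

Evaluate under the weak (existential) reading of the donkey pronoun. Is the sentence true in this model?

False

"it" takes "a car" as antecedent — a donkey pronoun bound across the clause boundary.
Weak reading: every mechanic m with some inspected-car has at least one inspected-car c such that repaired(m,c) ∧ washed(m,c).
Per mechanic: m1:✗  m3:✓  m4:✗  m5:✓
m1 has no witness among its inspected-cars.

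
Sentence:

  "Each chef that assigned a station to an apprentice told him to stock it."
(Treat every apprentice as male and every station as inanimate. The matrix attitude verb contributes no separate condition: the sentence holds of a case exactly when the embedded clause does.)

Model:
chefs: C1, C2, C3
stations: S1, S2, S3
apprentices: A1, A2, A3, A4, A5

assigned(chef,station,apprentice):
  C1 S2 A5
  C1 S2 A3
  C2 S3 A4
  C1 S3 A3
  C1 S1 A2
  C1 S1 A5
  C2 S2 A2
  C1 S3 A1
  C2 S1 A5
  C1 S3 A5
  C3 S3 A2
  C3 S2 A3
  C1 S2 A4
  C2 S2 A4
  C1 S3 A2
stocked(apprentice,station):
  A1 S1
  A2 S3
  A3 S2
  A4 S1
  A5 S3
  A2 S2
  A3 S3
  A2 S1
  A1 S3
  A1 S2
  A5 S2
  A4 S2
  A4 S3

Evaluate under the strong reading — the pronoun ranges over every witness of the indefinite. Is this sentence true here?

"him" takes "an apprentice" as antecedent and "it" takes "a station"; both are donkey pronouns co-varying with the restrictor.
Strong reading: for every (c,s,a) with assigned(c,s,a), stocked(a,s).
Restrictor triples: (C1,S1,A2)→stocked(A2,S1) ✓  (C1,S1,A5)→stocked(A5,S1) ✗  (C1,S2,A3)→stocked(A3,S2) ✓  (C1,S2,A4)→stocked(A4,S2) ✓  (C1,S2,A5)→stocked(A5,S2) ✓  (C1,S3,A1)→stocked(A1,S3) ✓  (C1,S3,A2)→stocked(A2,S3) ✓  (C1,S3,A3)→stocked(A3,S3) ✓  (C1,S3,A5)→stocked(A5,S3) ✓  (C2,S1,A5)→stocked(A5,S1) ✗  (C2,S2,A2)→stocked(A2,S2) ✓  (C2,S2,A4)→stocked(A4,S2) ✓  (C2,S3,A4)→stocked(A4,S3) ✓  (C3,S2,A3)→stocked(A3,S2) ✓  (C3,S3,A2)→stocked(A2,S3) ✓
Counterexample: (C1,S1,A5) — stocked(A5,S1) does not hold.

False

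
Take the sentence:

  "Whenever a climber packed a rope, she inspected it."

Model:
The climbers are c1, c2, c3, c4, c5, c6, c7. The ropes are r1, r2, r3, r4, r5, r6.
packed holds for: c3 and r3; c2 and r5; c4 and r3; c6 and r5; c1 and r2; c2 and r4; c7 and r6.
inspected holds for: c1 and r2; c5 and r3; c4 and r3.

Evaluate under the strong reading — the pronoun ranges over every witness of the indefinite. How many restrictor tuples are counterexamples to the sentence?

5

"it" takes "a rope" as antecedent — a donkey pronoun bound across the clause boundary.
Strong reading: for every (c,r) with packed(c,r), inspected(c,r).
Restrictor pairs: (c1,r2) ✓  (c2,r4) ✗  (c2,r5) ✗  (c3,r3) ✗  (c4,r3) ✓  (c6,r5) ✗  (c7,r6) ✗
Counterexamples (restrictor pairs failing the scope): 5.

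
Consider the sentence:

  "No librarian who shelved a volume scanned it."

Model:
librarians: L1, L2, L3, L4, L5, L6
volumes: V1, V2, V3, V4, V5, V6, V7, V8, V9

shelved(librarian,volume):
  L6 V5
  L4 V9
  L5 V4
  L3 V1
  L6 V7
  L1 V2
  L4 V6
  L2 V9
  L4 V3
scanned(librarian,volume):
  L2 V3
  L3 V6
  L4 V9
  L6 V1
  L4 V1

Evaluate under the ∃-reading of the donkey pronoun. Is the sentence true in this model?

False

"it" takes "a volume" as antecedent — a donkey pronoun bound across the clause boundary.
Truth condition: for no (l,v) with shelved(l,v) does scanned(l,v) hold.
Restrictor pairs — does the scope hold? (L1,V2):fails  (L2,V9):fails  (L3,V1):fails  (L4,V3):fails  (L4,V6):fails  (L4,V9):holds  (L5,V4):fails  (L6,V5):fails  (L6,V7):fails
Scope holds for 1 pair(s), so the sentence is false.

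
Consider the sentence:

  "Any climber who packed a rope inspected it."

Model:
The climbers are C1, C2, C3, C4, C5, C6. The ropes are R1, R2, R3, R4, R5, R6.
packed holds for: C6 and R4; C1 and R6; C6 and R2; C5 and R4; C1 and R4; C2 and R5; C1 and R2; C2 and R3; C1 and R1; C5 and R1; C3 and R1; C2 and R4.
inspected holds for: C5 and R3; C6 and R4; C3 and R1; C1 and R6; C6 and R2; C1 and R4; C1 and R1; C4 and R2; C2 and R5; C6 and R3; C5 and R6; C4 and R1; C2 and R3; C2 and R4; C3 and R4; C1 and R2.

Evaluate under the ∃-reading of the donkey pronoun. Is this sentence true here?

"it" takes "a rope" as antecedent — a donkey pronoun bound across the clause boundary.
Weak reading: every climber c with some packed-rope has at least one packed-rope r such that inspected(c,r).
Per climber: C1:✓  C2:✓  C3:✓  C5:✗  C6:✓
C5 has no witness among its packed-ropes.

False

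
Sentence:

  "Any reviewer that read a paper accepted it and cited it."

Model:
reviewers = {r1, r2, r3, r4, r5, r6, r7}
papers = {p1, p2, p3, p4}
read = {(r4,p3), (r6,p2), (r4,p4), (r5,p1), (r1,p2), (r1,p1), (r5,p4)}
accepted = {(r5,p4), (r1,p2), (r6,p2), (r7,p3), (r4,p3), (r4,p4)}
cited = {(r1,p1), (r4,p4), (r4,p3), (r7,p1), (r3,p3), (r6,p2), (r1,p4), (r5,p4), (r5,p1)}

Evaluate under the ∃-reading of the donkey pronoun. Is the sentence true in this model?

"it" takes "a paper" as antecedent — a donkey pronoun bound across the clause boundary.
Weak reading: every reviewer r with some read-paper has at least one read-paper p such that accepted(r,p) ∧ cited(r,p).
Per reviewer: r1:✗  r4:✓  r5:✓  r6:✓
r1 has no witness among its read-papers.

False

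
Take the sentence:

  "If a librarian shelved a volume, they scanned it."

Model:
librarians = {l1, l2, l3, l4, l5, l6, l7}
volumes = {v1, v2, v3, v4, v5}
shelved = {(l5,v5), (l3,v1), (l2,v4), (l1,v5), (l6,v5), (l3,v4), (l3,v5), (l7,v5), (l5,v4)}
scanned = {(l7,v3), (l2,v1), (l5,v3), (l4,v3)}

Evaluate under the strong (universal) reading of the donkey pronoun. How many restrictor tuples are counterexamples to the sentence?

9

"it" takes "a volume" as antecedent — a donkey pronoun bound across the clause boundary.
Strong reading: for every (l,v) with shelved(l,v), scanned(l,v).
Restrictor pairs: (l1,v5) ✗  (l2,v4) ✗  (l3,v1) ✗  (l3,v4) ✗  (l3,v5) ✗  (l5,v4) ✗  (l5,v5) ✗  (l6,v5) ✗  (l7,v5) ✗
Counterexamples (restrictor pairs failing the scope): 9.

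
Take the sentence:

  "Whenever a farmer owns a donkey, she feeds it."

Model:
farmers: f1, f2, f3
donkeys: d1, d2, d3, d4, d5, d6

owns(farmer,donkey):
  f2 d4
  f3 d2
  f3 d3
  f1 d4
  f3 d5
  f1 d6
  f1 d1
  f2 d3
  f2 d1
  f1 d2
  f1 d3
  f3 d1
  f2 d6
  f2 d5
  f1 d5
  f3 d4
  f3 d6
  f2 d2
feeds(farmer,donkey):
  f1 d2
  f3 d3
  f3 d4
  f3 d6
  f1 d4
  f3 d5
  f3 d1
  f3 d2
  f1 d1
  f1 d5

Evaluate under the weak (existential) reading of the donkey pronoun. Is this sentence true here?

False

"it" takes "a donkey" as antecedent — a donkey pronoun bound across the clause boundary.
Weak reading: every farmer f with some owns-donkey has at least one owns-donkey d such that feeds(f,d).
Per farmer: f1:✓  f2:✗  f3:✓
f2 has no witness among its owns-donkeys.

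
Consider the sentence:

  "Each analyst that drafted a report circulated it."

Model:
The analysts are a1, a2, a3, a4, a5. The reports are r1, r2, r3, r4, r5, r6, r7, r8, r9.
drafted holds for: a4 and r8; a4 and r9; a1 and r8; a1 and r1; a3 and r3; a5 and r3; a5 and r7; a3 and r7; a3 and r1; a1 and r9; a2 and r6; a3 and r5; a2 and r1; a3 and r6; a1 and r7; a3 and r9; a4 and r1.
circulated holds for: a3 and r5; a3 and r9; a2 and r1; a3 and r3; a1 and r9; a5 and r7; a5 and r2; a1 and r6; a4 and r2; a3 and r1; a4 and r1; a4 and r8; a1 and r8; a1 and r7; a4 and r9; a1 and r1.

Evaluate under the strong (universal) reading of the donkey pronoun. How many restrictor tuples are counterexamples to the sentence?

"it" takes "a report" as antecedent — a donkey pronoun bound across the clause boundary.
Strong reading: for every (a,r) with drafted(a,r), circulated(a,r).
Restrictor pairs: (a1,r1) ✓  (a1,r7) ✓  (a1,r8) ✓  (a1,r9) ✓  (a2,r1) ✓  (a2,r6) ✗  (a3,r1) ✓  (a3,r3) ✓  (a3,r5) ✓  (a3,r6) ✗  (a3,r7) ✗  (a3,r9) ✓  (a4,r1) ✓  (a4,r8) ✓  (a4,r9) ✓  (a5,r3) ✗  (a5,r7) ✓
Counterexamples (restrictor pairs failing the scope): 4.

4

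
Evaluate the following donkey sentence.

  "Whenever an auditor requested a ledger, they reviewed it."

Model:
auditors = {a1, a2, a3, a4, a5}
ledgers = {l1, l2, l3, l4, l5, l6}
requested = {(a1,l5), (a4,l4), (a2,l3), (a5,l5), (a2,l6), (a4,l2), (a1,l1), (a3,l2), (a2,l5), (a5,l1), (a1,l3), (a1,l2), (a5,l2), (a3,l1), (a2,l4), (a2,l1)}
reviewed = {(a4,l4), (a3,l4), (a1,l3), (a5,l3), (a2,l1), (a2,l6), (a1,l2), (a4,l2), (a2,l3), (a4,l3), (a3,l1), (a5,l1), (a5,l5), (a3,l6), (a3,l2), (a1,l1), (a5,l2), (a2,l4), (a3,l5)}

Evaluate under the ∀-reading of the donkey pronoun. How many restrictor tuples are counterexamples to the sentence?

"it" takes "a ledger" as antecedent — a donkey pronoun bound across the clause boundary.
Strong reading: for every (a,l) with requested(a,l), reviewed(a,l).
Restrictor pairs: (a1,l1) ✓  (a1,l2) ✓  (a1,l3) ✓  (a1,l5) ✗  (a2,l1) ✓  (a2,l3) ✓  (a2,l4) ✓  (a2,l5) ✗  (a2,l6) ✓  (a3,l1) ✓  (a3,l2) ✓  (a4,l2) ✓  (a4,l4) ✓  (a5,l1) ✓  (a5,l2) ✓  (a5,l5) ✓
Counterexamples (restrictor pairs failing the scope): 2.

2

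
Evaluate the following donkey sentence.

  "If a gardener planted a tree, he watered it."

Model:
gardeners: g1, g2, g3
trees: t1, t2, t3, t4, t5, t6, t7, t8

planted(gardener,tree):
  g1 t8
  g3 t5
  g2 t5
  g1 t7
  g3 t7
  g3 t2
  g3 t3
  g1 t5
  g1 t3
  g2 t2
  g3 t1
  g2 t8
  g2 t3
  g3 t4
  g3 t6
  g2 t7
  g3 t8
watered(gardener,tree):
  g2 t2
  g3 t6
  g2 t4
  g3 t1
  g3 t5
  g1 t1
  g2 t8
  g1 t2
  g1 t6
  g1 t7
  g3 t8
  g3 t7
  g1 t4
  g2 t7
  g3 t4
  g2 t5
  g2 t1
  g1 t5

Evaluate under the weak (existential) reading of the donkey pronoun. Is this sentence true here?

"it" takes "a tree" as antecedent — a donkey pronoun bound across the clause boundary.
Weak reading: every gardener g with some planted-tree has at least one planted-tree t such that watered(g,t).
Per gardener: g1:✓  g2:✓  g3:✓
Every gardener in the restrictor has a witness.

True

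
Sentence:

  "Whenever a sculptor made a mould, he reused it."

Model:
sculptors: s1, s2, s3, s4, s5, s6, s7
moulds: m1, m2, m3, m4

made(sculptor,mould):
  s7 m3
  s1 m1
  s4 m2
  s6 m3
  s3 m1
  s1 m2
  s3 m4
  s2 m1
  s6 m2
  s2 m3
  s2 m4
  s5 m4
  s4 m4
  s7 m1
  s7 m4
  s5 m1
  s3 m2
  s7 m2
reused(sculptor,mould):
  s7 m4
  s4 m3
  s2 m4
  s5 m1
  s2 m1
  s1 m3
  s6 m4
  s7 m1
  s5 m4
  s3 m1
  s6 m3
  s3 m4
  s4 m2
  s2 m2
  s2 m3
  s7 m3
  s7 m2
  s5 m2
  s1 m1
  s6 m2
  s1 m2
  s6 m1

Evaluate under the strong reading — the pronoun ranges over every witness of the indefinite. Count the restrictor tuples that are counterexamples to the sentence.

"it" takes "a mould" as antecedent — a donkey pronoun bound across the clause boundary.
Strong reading: for every (s,m) with made(s,m), reused(s,m).
Restrictor pairs: (s1,m1) ✓  (s1,m2) ✓  (s2,m1) ✓  (s2,m3) ✓  (s2,m4) ✓  (s3,m1) ✓  (s3,m2) ✗  (s3,m4) ✓  (s4,m2) ✓  (s4,m4) ✗  (s5,m1) ✓  (s5,m4) ✓  (s6,m2) ✓  (s6,m3) ✓  (s7,m1) ✓  (s7,m2) ✓  (s7,m3) ✓  (s7,m4) ✓
Counterexamples (restrictor pairs failing the scope): 2.

2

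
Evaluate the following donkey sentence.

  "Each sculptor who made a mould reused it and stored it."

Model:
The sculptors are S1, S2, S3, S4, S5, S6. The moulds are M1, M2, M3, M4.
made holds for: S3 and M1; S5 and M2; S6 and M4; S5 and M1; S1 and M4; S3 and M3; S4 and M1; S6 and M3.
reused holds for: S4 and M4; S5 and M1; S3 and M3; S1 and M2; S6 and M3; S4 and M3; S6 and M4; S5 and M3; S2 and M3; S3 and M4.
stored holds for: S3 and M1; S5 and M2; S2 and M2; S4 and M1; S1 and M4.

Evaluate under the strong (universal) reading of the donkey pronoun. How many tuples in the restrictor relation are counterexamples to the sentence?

8

"it" takes "a mould" as antecedent — a donkey pronoun bound across the clause boundary.
Strong reading: for every (s,m) with made(s,m), reused(s,m) ∧ stored(s,m).
Restrictor pairs: (S1,M4) ✗  (S3,M1) ✗  (S3,M3) ✗  (S4,M1) ✗  (S5,M1) ✗  (S5,M2) ✗  (S6,M3) ✗  (S6,M4) ✗
Counterexamples (restrictor pairs failing the scope): 8.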